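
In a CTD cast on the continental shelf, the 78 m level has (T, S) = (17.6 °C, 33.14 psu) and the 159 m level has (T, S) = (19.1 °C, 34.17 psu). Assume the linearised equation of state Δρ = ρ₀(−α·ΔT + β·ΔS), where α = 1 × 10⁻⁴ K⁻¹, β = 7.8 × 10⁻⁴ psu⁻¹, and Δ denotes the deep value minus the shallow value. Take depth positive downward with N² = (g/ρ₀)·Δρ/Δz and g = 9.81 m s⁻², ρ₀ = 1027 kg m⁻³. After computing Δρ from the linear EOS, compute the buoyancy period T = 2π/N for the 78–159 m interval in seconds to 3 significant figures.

706 s

ΔT = +1.5 K, ΔS = +1.03 psu (deep − shallow).
Δρ/ρ₀ = −αΔT + βΔS = -1.50 × 10⁻⁴ + 8.034 × 10⁻⁴ = 6.534 × 10⁻⁴, so Δρ ≈ 0.6710 kg m⁻³.
N² = (g/ρ₀)·Δρ/Δz = g·(Δρ/ρ₀)/Δz = 9.81 × 6.534 × 10⁻⁴ / 81 = 7.9134 × 10⁻⁵ s⁻².
N = √(7.9134 × 10⁻⁵) = 8.8957 × 10⁻³ rad s⁻¹ → T = 2π/N = 706.32 s ≈ 706 s.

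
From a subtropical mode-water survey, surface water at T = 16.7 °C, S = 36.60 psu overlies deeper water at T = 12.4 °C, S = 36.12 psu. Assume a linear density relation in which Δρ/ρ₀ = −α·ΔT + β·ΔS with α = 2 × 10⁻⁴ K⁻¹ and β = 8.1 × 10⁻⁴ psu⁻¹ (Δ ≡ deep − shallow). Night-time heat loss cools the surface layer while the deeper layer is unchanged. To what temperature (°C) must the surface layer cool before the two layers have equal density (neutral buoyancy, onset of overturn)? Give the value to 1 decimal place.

Neutral buoyancy requires Δρ = 0, i.e. −α(T_deep − T_surf′) + β(S_deep − S_surf) = 0.
T_surf′ = T_deep − (β/α)·ΔS = 12.4 − (8.1 × 10⁻⁴/2 × 10⁻⁴)·(-0.48) = 14.344 °C.
Cooling required: 16.7 − (14.344) = 2.356 °C.

14.3 °C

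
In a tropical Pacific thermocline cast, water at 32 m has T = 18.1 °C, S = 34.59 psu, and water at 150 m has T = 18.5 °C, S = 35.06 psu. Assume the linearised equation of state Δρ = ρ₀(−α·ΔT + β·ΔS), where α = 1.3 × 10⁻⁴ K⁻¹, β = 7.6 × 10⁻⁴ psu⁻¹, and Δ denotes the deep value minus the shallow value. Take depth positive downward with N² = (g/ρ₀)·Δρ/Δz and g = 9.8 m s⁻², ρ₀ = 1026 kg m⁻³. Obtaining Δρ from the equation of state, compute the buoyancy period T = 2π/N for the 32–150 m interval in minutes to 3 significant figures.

20.8 min

ΔT = +0.4 K, ΔS = +0.47 psu (deep − shallow).
Δρ/ρ₀ = −αΔT + βΔS = -5.20 × 10⁻⁵ + 3.572 × 10⁻⁴ = 3.052 × 10⁻⁴, so Δρ ≈ 0.3131 kg m⁻³.
N² = (g/ρ₀)·Δρ/Δz = g·(Δρ/ρ₀)/Δz = 9.8 × 3.052 × 10⁻⁴ / 118 = 2.5347 × 10⁻⁵ s⁻².
N = √(2.5347 × 10⁻⁵) = 5.0346 × 10⁻³ rad s⁻¹ → T = 2π/N = 1.2480 × 10³ s = 20.800 min ≈ 20.8 min.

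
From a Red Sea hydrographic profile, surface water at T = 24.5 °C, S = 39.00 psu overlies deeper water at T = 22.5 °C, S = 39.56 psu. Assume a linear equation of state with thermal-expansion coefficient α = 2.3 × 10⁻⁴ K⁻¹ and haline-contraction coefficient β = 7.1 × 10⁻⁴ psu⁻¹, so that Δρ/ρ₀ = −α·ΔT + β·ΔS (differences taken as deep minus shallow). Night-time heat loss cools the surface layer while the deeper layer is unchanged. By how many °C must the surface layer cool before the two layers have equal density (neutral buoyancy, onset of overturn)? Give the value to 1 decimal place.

3.7 °C

Neutral buoyancy requires Δρ = 0, i.e. −α(T_deep − T_surf′) + β(S_deep − S_surf) = 0.
T_surf′ = T_deep − (β/α)·ΔS = 22.5 − (7.1 × 10⁻⁴/2.3 × 10⁻⁴)·(+0.56) = 20.771 °C.
Cooling required: 24.5 − (20.771) = 3.729 °C.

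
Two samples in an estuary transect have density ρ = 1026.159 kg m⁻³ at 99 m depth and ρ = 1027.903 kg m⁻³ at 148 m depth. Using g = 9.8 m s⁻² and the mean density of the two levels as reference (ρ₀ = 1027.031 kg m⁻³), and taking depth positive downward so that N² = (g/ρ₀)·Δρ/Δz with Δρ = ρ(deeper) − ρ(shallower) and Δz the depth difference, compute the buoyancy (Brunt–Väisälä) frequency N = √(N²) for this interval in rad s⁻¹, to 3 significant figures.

0.0184 rad s⁻¹

Δρ = 1027.903 − 1026.159 = 1.744 kg m⁻³ over Δz = 148 − 99 = 49 m.
N² = (9.8/1027.031) × (1.744/49) = 3.3962 × 10⁻⁴ s⁻².
N = √(3.3962 × 10⁻⁴) = 0.018429 rad s⁻¹ ≈ 0.0184 rad s⁻¹.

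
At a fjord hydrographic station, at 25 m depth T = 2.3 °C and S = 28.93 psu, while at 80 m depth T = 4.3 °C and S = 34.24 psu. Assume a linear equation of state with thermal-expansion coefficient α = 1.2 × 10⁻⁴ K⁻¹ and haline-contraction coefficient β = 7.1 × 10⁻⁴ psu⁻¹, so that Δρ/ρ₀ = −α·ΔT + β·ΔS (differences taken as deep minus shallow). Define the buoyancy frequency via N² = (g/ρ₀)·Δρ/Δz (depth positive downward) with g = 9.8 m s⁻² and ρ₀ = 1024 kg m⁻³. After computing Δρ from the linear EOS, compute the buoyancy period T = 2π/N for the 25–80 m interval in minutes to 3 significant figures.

ΔT = +2.0 K, ΔS = +5.31 psu (deep − shallow).
Δρ/ρ₀ = −αΔT + βΔS = -2.40 × 10⁻⁴ + 3.7701 × 10⁻³ = 3.5301 × 10⁻³, so Δρ ≈ 3.615 kg m⁻³.
N² = (g/ρ₀)·Δρ/Δz = g·(Δρ/ρ₀)/Δz = 9.8 × 3.5301 × 10⁻³ / 55 = 6.2900 × 10⁻⁴ s⁻².
N = √(6.2900 × 10⁻⁴) = 0.025080 rad s⁻¹ → T = 2π/N = 250.53 s = 4.1755 min ≈ 4.18 min.

4.18 min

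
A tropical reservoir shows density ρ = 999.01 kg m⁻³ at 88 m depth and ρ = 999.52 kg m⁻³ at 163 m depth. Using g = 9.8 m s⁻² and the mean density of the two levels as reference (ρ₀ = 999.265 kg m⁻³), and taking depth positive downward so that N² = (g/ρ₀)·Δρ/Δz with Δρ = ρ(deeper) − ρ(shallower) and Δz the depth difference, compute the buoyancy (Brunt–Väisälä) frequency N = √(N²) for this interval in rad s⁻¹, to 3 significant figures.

8.17 × 10⁻³ rad s⁻¹

Δρ = 999.52 − 999.01 = 0.51 kg m⁻³ over Δz = 163 − 88 = 75 m.
N² = (9.8/999.265) × (0.51/75) = 6.6689 × 10⁻⁵ s⁻².
N = √(6.6689 × 10⁻⁵) = 8.1663 × 10⁻³ rad s⁻¹ ≈ 8.17 × 10⁻³ rad s⁻¹.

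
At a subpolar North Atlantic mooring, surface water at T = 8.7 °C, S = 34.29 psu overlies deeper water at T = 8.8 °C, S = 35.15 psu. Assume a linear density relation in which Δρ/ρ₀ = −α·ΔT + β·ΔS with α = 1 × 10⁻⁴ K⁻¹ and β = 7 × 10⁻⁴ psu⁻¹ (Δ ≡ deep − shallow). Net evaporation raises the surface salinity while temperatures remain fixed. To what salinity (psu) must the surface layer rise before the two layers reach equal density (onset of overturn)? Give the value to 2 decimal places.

35.14 psu

Neutral buoyancy requires −α(T_deep − T_surf) + β(S_deep − S_surf′) = 0.
S_surf′ = S_deep − (α/β)·ΔT = 35.15 − (1 × 10⁻⁴/7 × 10⁻⁴)·(+0.1) = 35.1357 psu.
Increase required: 35.1357 − 34.29 = 0.8457 psu.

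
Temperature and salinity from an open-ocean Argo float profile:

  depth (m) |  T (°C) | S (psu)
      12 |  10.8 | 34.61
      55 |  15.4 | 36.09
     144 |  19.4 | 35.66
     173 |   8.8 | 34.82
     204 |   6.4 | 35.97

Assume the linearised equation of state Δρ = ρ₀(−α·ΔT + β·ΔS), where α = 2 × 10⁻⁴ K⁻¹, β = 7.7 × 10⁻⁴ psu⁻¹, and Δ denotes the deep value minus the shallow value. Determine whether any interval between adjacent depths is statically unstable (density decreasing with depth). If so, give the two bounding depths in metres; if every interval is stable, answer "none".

Evaluate Δρ/ρ₀ = −αΔT + βΔS across each adjacent pair:
  12–55 m: −αΔT+βΔS = −(2 × 10⁻⁴)(+4.6)+(7.7 × 10⁻⁴)(+1.48) = 2.2 × 10⁻⁴ → stable
  55–144 m: −αΔT+βΔS = −(2 × 10⁻⁴)(+4.0)+(7.7 × 10⁻⁴)(-0.43) = -1.1 × 10⁻³ → UNSTABLE
  144–173 m: −αΔT+βΔS = −(2 × 10⁻⁴)(-10.6)+(7.7 × 10⁻⁴)(-0.84) = 1.5 × 10⁻³ → stable
  173–204 m: −αΔT+βΔS = −(2 × 10⁻⁴)(-2.4)+(7.7 × 10⁻⁴)(+1.15) = 1.4 × 10⁻³ → stable
The 55–144 m interval has Δρ < 0: lighter water underlies denser water.

55–144 m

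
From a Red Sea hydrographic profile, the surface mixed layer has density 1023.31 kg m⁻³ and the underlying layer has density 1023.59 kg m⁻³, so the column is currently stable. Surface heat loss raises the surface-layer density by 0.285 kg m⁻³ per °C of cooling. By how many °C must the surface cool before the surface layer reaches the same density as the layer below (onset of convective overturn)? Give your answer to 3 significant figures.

0.982 °C

Density deficit of the surface layer: 1023.59 − 1023.31 = 0.28 kg m⁻³.
Required change = 0.28 / 0.285 = 0.982 °C.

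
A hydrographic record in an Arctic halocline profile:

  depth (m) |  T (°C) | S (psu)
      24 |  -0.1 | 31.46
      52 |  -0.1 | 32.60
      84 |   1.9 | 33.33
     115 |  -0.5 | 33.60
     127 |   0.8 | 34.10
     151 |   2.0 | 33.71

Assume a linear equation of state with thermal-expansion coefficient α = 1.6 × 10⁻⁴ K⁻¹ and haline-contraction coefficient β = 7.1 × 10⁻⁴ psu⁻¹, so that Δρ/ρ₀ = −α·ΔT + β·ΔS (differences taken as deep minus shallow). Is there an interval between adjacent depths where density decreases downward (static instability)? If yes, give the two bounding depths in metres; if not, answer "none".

Evaluate Δρ/ρ₀ = −αΔT + βΔS across each adjacent pair:
  24–52 m: −αΔT+βΔS = −(1.6 × 10⁻⁴)(+0.0)+(7.1 × 10⁻⁴)(+1.14) = 8.1 × 10⁻⁴ → stable
  52–84 m: −αΔT+βΔS = −(1.6 × 10⁻⁴)(+2.0)+(7.1 × 10⁻⁴)(+0.73) = 2.0 × 10⁻⁴ → stable
  84–115 m: −αΔT+βΔS = −(1.6 × 10⁻⁴)(-2.4)+(7.1 × 10⁻⁴)(+0.27) = 5.8 × 10⁻⁴ → stable
  115–127 m: −αΔT+βΔS = −(1.6 × 10⁻⁴)(+1.3)+(7.1 × 10⁻⁴)(+0.50) = 1.5 × 10⁻⁴ → stable
  127–151 m: −αΔT+βΔS = −(1.6 × 10⁻⁴)(+1.2)+(7.1 × 10⁻⁴)(-0.39) = -4.7 × 10⁻⁴ → UNSTABLE
The 127–151 m interval has Δρ < 0: lighter water underlies denser water.

127–151 m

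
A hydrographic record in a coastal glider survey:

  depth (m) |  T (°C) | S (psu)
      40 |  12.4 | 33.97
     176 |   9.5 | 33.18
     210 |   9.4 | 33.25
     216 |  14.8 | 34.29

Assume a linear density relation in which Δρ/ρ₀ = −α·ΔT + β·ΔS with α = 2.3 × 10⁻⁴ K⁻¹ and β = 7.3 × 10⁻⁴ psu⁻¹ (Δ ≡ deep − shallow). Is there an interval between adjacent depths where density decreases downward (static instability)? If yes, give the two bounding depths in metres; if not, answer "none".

210–216 m

Evaluate Δρ/ρ₀ = −αΔT + βΔS across each adjacent pair:
  40–176 m: −αΔT+βΔS = −(2.3 × 10⁻⁴)(-2.9)+(7.3 × 10⁻⁴)(-0.79) = 9.0 × 10⁻⁵ → stable
  176–210 m: −αΔT+βΔS = −(2.3 × 10⁻⁴)(-0.1)+(7.3 × 10⁻⁴)(+0.07) = 7.4 × 10⁻⁵ → stable
  210–216 m: −αΔT+βΔS = −(2.3 × 10⁻⁴)(+5.4)+(7.3 × 10⁻⁴)(+1.04) = -4.8 × 10⁻⁴ → UNSTABLE
The 210–216 m interval has Δρ < 0: lighter water underlies denser water.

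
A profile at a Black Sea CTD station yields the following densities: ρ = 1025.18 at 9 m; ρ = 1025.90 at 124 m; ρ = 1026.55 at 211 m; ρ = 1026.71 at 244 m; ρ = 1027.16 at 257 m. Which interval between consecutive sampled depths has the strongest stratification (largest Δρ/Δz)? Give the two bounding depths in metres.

244–257 m

Compute the density gradient over each adjacent pair:
  9–124 m: Δρ/Δz = 0.72/115 = 6.3 × 10⁻³ kg m⁻⁴
  124–211 m: Δρ/Δz = 0.65/87 = 7.5 × 10⁻³ kg m⁻⁴
  211–244 m: Δρ/Δz = 0.16/33 = 4.8 × 10⁻³ kg m⁻⁴
  244–257 m: Δρ/Δz = 0.45/13 = 0.035 kg m⁻⁴
The largest gradient is in the 244–257 m interval — the pycnocline.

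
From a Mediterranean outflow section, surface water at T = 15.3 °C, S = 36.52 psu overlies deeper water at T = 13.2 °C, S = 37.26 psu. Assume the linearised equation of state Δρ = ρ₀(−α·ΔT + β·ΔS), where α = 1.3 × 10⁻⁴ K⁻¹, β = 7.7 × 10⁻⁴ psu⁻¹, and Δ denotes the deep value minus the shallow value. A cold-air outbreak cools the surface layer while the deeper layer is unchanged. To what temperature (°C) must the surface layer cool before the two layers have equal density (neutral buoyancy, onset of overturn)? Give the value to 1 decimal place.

8.8 °C

Neutral buoyancy requires Δρ = 0, i.e. −α(T_deep − T_surf′) + β(S_deep − S_surf) = 0.
T_surf′ = T_deep − (β/α)·ΔS = 13.2 − (7.7 × 10⁻⁴/1.3 × 10⁻⁴)·(+0.74) = 8.817 °C.
Cooling required: 15.3 − (8.817) = 6.483 °C.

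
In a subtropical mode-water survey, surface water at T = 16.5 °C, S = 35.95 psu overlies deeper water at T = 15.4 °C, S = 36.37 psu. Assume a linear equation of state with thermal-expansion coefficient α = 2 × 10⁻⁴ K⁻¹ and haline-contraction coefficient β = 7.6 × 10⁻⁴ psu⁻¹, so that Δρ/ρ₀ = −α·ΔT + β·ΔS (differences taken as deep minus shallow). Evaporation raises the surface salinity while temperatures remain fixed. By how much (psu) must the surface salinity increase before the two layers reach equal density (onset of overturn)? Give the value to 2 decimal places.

Neutral buoyancy requires −α(T_deep − T_surf) + β(S_deep − S_surf′) = 0.
S_surf′ = S_deep − (α/β)·ΔT = 36.37 − (2 × 10⁻⁴/7.6 × 10⁻⁴)·(-1.1) = 36.6595 psu.
Increase required: 36.6595 − 35.95 = 0.7095 psu.

0.71 psu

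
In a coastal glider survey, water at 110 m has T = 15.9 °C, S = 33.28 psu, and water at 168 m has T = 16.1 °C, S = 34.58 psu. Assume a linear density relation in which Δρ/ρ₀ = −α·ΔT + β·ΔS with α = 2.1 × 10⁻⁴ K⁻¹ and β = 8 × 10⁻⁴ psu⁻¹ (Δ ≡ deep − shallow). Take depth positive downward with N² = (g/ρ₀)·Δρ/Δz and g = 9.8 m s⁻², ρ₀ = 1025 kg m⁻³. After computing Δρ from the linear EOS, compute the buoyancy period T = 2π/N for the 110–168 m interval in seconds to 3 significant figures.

ΔT = +0.2 K, ΔS = +1.30 psu (deep − shallow).
Δρ/ρ₀ = −αΔT + βΔS = -4.20 × 10⁻⁵ + 1.04 × 10⁻³ = 9.98 × 10⁻⁴, so Δρ ≈ 1.023 kg m⁻³.
N² = (g/ρ₀)·Δρ/Δz = g·(Δρ/ρ₀)/Δz = 9.8 × 9.98 × 10⁻⁴ / 58 = 1.6863 × 10⁻⁴ s⁻².
N = √(1.6863 × 10⁻⁴) = 0.012986 rad s⁻¹ → T = 2π/N = 483.84 s ≈ 484 s.

484 s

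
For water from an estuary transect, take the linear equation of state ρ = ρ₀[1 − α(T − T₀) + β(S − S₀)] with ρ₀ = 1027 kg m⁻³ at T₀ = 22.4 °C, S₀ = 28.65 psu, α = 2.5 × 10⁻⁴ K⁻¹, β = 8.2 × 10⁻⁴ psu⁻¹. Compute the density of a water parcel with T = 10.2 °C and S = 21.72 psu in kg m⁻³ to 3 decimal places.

T − T₀ = -12.2 K, S − S₀ = -6.93 psu.
Bracket = 1 − α·(-12.2) + β·(-6.93) = 1 + (-2.6326 × 10⁻³) = 0.9973674.
ρ = 1027 × 0.9973674 = 1024.296 kg m⁻³.

1024.296 kg m⁻³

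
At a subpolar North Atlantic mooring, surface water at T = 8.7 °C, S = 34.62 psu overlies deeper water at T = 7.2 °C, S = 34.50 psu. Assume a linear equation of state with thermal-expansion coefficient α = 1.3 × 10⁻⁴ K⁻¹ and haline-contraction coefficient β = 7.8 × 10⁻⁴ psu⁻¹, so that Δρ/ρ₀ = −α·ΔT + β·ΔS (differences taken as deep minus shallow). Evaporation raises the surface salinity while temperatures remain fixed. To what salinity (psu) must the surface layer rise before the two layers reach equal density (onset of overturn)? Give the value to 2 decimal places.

34.75 psu

Neutral buoyancy requires −α(T_deep − T_surf) + β(S_deep − S_surf′) = 0.
S_surf′ = S_deep − (α/β)·ΔT = 34.50 − (1.3 × 10⁻⁴/7.8 × 10⁻⁴)·(-1.5) = 34.7500 psu.
Increase required: 34.7500 − 34.62 = 0.1300 psu.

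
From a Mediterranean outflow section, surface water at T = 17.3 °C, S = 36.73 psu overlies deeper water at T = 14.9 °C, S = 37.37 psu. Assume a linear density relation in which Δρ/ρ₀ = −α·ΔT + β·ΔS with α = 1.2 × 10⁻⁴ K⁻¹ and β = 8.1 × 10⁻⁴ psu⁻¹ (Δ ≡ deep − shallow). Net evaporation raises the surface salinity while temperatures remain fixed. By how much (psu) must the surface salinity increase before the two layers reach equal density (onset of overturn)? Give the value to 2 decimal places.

1.00 psu

Neutral buoyancy requires −α(T_deep − T_surf) + β(S_deep − S_surf′) = 0.
S_surf′ = S_deep − (α/β)·ΔT = 37.37 − (1.2 × 10⁻⁴/8.1 × 10⁻⁴)·(-2.4) = 37.7256 psu.
Increase required: 37.7256 − 36.73 = 0.9956 psu.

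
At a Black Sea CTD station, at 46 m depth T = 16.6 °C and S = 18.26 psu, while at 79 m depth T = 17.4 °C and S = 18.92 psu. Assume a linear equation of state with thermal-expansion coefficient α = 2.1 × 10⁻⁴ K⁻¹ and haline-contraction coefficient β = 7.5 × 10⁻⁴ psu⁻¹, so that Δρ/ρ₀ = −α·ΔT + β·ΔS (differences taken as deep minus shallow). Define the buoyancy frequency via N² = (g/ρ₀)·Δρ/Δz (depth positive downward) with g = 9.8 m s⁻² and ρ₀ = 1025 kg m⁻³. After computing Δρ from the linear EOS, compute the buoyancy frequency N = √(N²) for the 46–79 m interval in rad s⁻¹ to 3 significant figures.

ΔT = +0.8 K, ΔS = +0.66 psu (deep − shallow).
Δρ/ρ₀ = −αΔT + βΔS = -1.68 × 10⁻⁴ + 4.95 × 10⁻⁴ = 3.27 × 10⁻⁴, so Δρ ≈ 0.3352 kg m⁻³.
N² = (g/ρ₀)·Δρ/Δz = g·(Δρ/ρ₀)/Δz = 9.8 × 3.27 × 10⁻⁴ / 33 = 9.7109 × 10⁻⁵ s⁻².
N = √(9.7109 × 10⁻⁵) = 9.8544 × 10⁻³ rad s⁻¹ ≈ 9.85 × 10⁻³ rad s⁻¹.

9.85 × 10⁻³ rad s⁻¹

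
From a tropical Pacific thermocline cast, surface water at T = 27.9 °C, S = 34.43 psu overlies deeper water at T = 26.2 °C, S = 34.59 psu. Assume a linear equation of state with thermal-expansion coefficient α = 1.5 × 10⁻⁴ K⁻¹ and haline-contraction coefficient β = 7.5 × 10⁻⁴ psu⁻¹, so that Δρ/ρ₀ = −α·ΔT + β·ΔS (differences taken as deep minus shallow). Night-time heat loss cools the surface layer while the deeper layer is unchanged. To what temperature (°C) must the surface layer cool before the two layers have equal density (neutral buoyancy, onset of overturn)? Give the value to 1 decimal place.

25.4 °C

Neutral buoyancy requires Δρ = 0, i.e. −α(T_deep − T_surf′) + β(S_deep − S_surf) = 0.
T_surf′ = T_deep − (β/α)·ΔS = 26.2 − (7.5 × 10⁻⁴/1.5 × 10⁻⁴)·(+0.16) = 25.400 °C.
Cooling required: 27.9 − (25.400) = 2.500 °C.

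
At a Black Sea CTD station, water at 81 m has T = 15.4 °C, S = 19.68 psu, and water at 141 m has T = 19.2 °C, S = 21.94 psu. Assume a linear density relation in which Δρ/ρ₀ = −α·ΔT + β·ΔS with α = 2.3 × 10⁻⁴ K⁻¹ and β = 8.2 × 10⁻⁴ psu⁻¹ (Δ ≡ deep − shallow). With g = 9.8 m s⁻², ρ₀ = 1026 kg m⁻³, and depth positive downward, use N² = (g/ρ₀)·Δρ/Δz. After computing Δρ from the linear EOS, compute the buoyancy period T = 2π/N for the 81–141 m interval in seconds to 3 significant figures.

497 s

ΔT = +3.8 K, ΔS = +2.26 psu (deep − shallow).
Δρ/ρ₀ = −αΔT + βΔS = -8.74 × 10⁻⁴ + 1.8532 × 10⁻³ = 9.792 × 10⁻⁴, so Δρ ≈ 1.005 kg m⁻³.
N² = (g/ρ₀)·Δρ/Δz = g·(Δρ/ρ₀)/Δz = 9.8 × 9.792 × 10⁻⁴ / 60 = 1.5994 × 10⁻⁴ s⁻².
N = √(1.5994 × 10⁻⁴) = 0.012647 rad s⁻¹ → T = 2π/N = 496.81 s ≈ 497 s.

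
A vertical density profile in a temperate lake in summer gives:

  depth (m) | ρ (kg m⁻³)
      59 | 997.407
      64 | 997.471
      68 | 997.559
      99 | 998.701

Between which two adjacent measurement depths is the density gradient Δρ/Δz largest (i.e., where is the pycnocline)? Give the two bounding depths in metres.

68–99 m

Compute the density gradient over each adjacent pair:
  59–64 m: Δρ/Δz = 0.064/5 = 0.013 kg m⁻⁴
  64–68 m: Δρ/Δz = 0.088/4 = 0.022 kg m⁻⁴
  68–99 m: Δρ/Δz = 1.142/31 = 0.037 kg m⁻⁴
The largest gradient is in the 68–99 m interval — the pycnocline.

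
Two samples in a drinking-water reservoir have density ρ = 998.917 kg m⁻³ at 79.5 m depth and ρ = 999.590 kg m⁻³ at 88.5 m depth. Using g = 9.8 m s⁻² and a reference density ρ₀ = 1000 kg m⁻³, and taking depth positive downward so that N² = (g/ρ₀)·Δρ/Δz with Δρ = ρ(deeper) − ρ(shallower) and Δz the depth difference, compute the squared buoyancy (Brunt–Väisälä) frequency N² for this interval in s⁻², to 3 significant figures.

Δρ = 999.590 − 998.917 = 0.673 kg m⁻³ over Δz = 88.5 − 79.5 = 9 m.
N² = (9.8/1000) × (0.673/9) = 7.3282 × 10⁻⁴ s⁻² ≈ 7.33 × 10⁻⁴ s⁻².

7.33 × 10⁻⁴ s⁻²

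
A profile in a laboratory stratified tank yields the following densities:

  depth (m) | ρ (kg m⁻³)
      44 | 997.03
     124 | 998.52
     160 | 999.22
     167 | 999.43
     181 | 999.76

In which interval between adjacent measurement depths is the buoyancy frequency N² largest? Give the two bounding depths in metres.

160–167 m

Compute the density gradient over each adjacent pair:
  44–124 m: Δρ/Δz = 1.49/80 = 0.019 kg m⁻⁴
  124–160 m: Δρ/Δz = 0.70/36 = 0.019 kg m⁻⁴
  160–167 m: Δρ/Δz = 0.21/7 = 0.030 kg m⁻⁴
  167–181 m: Δρ/Δz = 0.33/14 = 0.024 kg m⁻⁴
The largest gradient is in the 160–167 m interval — the pycnocline.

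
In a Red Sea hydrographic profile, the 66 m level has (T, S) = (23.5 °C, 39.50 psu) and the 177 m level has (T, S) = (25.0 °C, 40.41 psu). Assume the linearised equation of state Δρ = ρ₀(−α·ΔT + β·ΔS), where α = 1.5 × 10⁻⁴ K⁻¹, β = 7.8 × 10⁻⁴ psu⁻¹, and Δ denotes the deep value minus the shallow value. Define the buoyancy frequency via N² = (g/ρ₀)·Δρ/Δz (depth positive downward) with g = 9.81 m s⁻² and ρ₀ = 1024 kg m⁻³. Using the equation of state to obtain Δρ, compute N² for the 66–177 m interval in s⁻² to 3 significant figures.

ΔT = +1.5 K, ΔS = +0.91 psu (deep − shallow).
Δρ/ρ₀ = −αΔT + βΔS = -2.25 × 10⁻⁴ + 7.098 × 10⁻⁴ = 4.848 × 10⁻⁴, so Δρ ≈ 0.4964 kg m⁻³.
N² = (g/ρ₀)·Δρ/Δz = g·(Δρ/ρ₀)/Δz = 9.81 × 4.848 × 10⁻⁴ / 111 = 4.2846 × 10⁻⁵ s⁻² ≈ 4.28 × 10⁻⁵ s⁻².

4.28 × 10⁻⁵ s⁻²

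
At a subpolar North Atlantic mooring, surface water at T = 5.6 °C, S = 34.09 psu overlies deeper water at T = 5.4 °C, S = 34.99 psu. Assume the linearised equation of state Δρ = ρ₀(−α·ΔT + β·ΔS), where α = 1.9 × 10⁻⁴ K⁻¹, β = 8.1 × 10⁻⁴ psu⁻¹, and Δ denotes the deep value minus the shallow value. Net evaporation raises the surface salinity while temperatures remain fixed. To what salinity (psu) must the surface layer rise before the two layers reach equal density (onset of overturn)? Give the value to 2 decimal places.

35.04 psu

Neutral buoyancy requires −α(T_deep − T_surf) + β(S_deep − S_surf′) = 0.
S_surf′ = S_deep − (α/β)·ΔT = 34.99 − (1.9 × 10⁻⁴/8.1 × 10⁻⁴)·(-0.2) = 35.0369 psu.
Increase required: 35.0369 − 34.09 = 0.9469 psu.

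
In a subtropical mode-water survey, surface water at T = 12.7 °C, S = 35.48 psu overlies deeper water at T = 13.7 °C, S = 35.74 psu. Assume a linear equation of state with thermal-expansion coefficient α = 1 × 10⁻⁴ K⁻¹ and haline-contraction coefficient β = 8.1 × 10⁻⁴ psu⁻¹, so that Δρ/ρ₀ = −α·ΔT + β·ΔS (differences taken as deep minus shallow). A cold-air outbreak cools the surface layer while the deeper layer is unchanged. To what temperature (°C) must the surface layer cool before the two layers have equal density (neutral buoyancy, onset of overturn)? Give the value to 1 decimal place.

11.6 °C

Neutral buoyancy requires Δρ = 0, i.e. −α(T_deep − T_surf′) + β(S_deep − S_surf) = 0.
T_surf′ = T_deep − (β/α)·ΔS = 13.7 − (8.1 × 10⁻⁴/1 × 10⁻⁴)·(+0.26) = 11.594 °C.
Cooling required: 12.7 − (11.594) = 1.106 °C.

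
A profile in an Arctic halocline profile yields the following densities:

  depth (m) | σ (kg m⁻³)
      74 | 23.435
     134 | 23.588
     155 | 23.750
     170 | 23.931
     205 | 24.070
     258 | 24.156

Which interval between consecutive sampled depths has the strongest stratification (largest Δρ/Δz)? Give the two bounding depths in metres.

155–170 m

Compute the density gradient over each adjacent pair:
  74–134 m: Δρ/Δz = 0.153/60 = 2.5 × 10⁻³ kg m⁻⁴
  134–155 m: Δρ/Δz = 0.162/21 = 7.7 × 10⁻³ kg m⁻⁴
  155–170 m: Δρ/Δz = 0.181/15 = 0.012 kg m⁻⁴
  170–205 m: Δρ/Δz = 0.139/35 = 4.0 × 10⁻³ kg m⁻⁴
  205–258 m: Δρ/Δz = 0.086/53 = 1.6 × 10⁻³ kg m⁻⁴
The largest gradient is in the 155–170 m interval — the pycnocline.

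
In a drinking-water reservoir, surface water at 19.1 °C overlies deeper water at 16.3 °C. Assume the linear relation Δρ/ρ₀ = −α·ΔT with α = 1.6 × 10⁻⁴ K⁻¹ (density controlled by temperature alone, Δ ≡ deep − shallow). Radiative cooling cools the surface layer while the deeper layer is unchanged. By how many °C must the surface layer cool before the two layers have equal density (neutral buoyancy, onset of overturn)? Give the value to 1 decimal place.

2.8 °C

With temperature the only control, equal density requires T_surf′ = T_deep.
T_surf′ = 16.3 °C.
Cooling required: 19.1 − 16.3 = 2.8 °C.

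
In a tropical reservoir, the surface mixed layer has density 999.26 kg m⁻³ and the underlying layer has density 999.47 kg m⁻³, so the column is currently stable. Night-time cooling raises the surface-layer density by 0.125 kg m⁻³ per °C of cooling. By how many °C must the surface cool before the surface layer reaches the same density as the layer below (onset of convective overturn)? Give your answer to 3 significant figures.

Density deficit of the surface layer: 999.47 − 999.26 = 0.21 kg m⁻³.
Required change = 0.21 / 0.125 = 1.68 °C.

1.68 °C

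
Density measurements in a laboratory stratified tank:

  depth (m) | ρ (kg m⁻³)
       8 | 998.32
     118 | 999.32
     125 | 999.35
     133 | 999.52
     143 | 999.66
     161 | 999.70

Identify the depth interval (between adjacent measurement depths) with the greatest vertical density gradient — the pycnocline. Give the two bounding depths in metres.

125–133 m

Compute the density gradient over each adjacent pair:
  8–118 m: Δρ/Δz = 1.00/110 = 9.1 × 10⁻³ kg m⁻⁴
  118–125 m: Δρ/Δz = 0.03/7 = 4.3 × 10⁻³ kg m⁻⁴
  125–133 m: Δρ/Δz = 0.17/8 = 0.021 kg m⁻⁴
  133–143 m: Δρ/Δz = 0.14/10 = 0.014 kg m⁻⁴
  143–161 m: Δρ/Δz = 0.04/18 = 2.2 × 10⁻³ kg m⁻⁴
The largest gradient is in the 125–133 m interval — the pycnocline.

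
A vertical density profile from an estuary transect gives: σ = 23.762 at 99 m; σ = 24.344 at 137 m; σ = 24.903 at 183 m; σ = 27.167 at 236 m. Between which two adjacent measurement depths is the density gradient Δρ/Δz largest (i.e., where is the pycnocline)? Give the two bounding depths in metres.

183–236 m

Compute the density gradient over each adjacent pair:
  99–137 m: Δρ/Δz = 0.582/38 = 0.015 kg m⁻⁴
  137–183 m: Δρ/Δz = 0.559/46 = 0.012 kg m⁻⁴
  183–236 m: Δρ/Δz = 2.264/53 = 0.043 kg m⁻⁴
The largest gradient is in the 183–236 m interval — the pycnocline.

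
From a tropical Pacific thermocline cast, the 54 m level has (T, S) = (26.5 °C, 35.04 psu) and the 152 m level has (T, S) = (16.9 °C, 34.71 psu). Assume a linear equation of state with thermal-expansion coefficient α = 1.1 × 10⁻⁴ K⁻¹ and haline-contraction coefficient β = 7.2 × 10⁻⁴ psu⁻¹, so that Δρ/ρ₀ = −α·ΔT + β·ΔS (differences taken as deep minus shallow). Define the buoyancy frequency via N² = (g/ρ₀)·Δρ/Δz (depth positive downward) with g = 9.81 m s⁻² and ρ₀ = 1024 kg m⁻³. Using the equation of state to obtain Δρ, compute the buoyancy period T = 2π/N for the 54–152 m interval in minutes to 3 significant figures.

ΔT = -9.6 K, ΔS = -0.33 psu (deep − shallow).
Δρ/ρ₀ = −αΔT + βΔS = 1.056 × 10⁻³ − 2.376 × 10⁻⁴ = 8.184 × 10⁻⁴, so Δρ ≈ 0.8380 kg m⁻³.
N² = (g/ρ₀)·Δρ/Δz = g·(Δρ/ρ₀)/Δz = 9.81 × 8.184 × 10⁻⁴ / 98 = 8.1924 × 10⁻⁵ s⁻².
N = √(8.1924 × 10⁻⁵) = 9.0512 × 10⁻³ rad s⁻¹ → T = 2π/N = 694.18 s = 11.570 min ≈ 11.6 min.

11.6 min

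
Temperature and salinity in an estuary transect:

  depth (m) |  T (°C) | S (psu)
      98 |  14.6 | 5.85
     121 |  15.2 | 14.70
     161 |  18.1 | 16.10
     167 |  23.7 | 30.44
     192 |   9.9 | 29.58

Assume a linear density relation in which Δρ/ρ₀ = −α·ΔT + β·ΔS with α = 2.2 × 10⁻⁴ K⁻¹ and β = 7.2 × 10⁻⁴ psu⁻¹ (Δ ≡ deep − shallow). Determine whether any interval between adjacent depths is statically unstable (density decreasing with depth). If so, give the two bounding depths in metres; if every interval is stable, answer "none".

Evaluate Δρ/ρ₀ = −αΔT + βΔS across each adjacent pair:
  98–121 m: −αΔT+βΔS = −(2.2 × 10⁻⁴)(+0.6)+(7.2 × 10⁻⁴)(+8.85) = 6.2 × 10⁻³ → stable
  121–161 m: −αΔT+βΔS = −(2.2 × 10⁻⁴)(+2.9)+(7.2 × 10⁻⁴)(+1.40) = 3.7 × 10⁻⁴ → stable
  161–167 m: −αΔT+βΔS = −(2.2 × 10⁻⁴)(+5.6)+(7.2 × 10⁻⁴)(+14.34) = 9.1 × 10⁻³ → stable
  167–192 m: −αΔT+βΔS = −(2.2 × 10⁻⁴)(-13.8)+(7.2 × 10⁻⁴)(-0.86) = 2.4 × 10⁻³ → stable
Every interval has Δρ > 0: the column is stably stratified throughout.

none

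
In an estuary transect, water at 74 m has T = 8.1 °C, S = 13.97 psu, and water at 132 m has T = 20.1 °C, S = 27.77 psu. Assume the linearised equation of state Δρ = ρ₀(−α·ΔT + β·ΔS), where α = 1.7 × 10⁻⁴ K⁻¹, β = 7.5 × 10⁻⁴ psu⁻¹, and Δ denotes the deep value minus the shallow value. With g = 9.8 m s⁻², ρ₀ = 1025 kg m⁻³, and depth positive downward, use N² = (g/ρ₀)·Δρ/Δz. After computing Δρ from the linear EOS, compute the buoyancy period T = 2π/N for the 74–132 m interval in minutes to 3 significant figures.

ΔT = +12.0 K, ΔS = +13.80 psu (deep − shallow).
Δρ/ρ₀ = −αΔT + βΔS = -2.04 × 10⁻³ + 0.01035 = 8.31 × 10⁻³, so Δρ ≈ 8.518 kg m⁻³.
N² = (g/ρ₀)·Δρ/Δz = g·(Δρ/ρ₀)/Δz = 9.8 × 8.31 × 10⁻³ / 58 = 1.4041 × 10⁻³ s⁻².
N = √(1.4041 × 10⁻³) = 0.037471 rad s⁻¹ → T = 2π/N = 167.68 s = 2.7947 min ≈ 2.79 min.

2.79 min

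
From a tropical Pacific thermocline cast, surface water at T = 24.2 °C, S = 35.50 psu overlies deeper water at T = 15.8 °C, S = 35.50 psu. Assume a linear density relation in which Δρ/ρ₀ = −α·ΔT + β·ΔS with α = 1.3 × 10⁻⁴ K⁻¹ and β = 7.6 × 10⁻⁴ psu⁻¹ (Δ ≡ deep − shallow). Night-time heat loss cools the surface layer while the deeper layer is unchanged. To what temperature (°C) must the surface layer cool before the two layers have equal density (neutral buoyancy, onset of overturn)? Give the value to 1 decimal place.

15.8 °C

Neutral buoyancy requires Δρ = 0, i.e. −α(T_deep − T_surf′) + β(S_deep − S_surf) = 0.
T_surf′ = T_deep − (β/α)·ΔS = 15.8 − (7.6 × 10⁻⁴/1.3 × 10⁻⁴)·(+0.00) = 15.800 °C.
Cooling required: 24.2 − (15.800) = 8.400 °C.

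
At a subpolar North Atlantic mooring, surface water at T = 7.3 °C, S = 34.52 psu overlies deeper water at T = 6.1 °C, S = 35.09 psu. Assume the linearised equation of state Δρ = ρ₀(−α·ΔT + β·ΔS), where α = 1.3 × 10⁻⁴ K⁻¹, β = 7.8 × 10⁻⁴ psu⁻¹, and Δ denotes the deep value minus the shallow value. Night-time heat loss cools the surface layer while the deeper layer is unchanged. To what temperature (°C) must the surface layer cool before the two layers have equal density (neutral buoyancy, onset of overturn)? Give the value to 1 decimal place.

Neutral buoyancy requires Δρ = 0, i.e. −α(T_deep − T_surf′) + β(S_deep − S_surf) = 0.
T_surf′ = T_deep − (β/α)·ΔS = 6.1 − (7.8 × 10⁻⁴/1.3 × 10⁻⁴)·(+0.57) = 2.680 °C.
Cooling required: 7.3 − (2.680) = 4.620 °C.

2.7 °C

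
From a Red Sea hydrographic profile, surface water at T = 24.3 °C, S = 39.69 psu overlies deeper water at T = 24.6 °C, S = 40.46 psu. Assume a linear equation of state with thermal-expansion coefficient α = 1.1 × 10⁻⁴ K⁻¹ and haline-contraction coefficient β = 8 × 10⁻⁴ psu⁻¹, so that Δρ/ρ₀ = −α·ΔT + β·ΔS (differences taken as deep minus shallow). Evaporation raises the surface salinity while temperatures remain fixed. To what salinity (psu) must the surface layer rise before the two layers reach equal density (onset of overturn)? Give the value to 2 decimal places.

40.42 psu

Neutral buoyancy requires −α(T_deep − T_surf) + β(S_deep − S_surf′) = 0.
S_surf′ = S_deep − (α/β)·ΔT = 40.46 − (1.1 × 10⁻⁴/8 × 10⁻⁴)·(+0.3) = 40.4188 psu.
Increase required: 40.4188 − 39.69 = 0.7288 psu.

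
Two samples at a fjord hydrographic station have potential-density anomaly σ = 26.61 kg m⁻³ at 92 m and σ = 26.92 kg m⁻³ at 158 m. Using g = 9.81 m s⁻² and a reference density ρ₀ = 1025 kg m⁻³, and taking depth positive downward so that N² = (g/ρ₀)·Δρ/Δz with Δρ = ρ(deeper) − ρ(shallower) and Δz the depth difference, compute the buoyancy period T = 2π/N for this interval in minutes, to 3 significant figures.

Δρ = 1026.92 − 1026.61 = 0.31 kg m⁻³ over Δz = 158 − 92 = 66 m.
N² = (9.81/1025) × (0.31/66) = 4.4953 × 10⁻⁵ s⁻².
N = √(4.4953 × 10⁻⁵) = 6.7047 × 10⁻³ rad s⁻¹, so T = 2π/N = 937.13 s = 15.619 min ≈ 15.6 min.

15.6 min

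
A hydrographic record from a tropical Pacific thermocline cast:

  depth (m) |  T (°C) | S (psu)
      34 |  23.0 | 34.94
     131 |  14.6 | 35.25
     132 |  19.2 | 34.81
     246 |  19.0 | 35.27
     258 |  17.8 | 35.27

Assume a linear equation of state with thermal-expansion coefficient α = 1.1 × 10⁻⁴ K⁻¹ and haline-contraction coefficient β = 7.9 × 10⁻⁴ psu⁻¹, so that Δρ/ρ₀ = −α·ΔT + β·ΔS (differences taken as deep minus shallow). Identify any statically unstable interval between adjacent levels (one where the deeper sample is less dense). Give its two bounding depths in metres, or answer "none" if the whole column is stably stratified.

131–132 m

Evaluate Δρ/ρ₀ = −αΔT + βΔS across each adjacent pair:
  34–131 m: −αΔT+βΔS = −(1.1 × 10⁻⁴)(-8.4)+(7.9 × 10⁻⁴)(+0.31) = 1.2 × 10⁻³ → stable
  131–132 m: −αΔT+βΔS = −(1.1 × 10⁻⁴)(+4.6)+(7.9 × 10⁻⁴)(-0.44) = -8.5 × 10⁻⁴ → UNSTABLE
  132–246 m: −αΔT+βΔS = −(1.1 × 10⁻⁴)(-0.2)+(7.9 × 10⁻⁴)(+0.46) = 3.9 × 10⁻⁴ → stable
  246–258 m: −αΔT+βΔS = −(1.1 × 10⁻⁴)(-1.2)+(7.9 × 10⁻⁴)(+0.00) = 1.3 × 10⁻⁴ → stable
The 131–132 m interval has Δρ < 0: lighter water underlies denser water.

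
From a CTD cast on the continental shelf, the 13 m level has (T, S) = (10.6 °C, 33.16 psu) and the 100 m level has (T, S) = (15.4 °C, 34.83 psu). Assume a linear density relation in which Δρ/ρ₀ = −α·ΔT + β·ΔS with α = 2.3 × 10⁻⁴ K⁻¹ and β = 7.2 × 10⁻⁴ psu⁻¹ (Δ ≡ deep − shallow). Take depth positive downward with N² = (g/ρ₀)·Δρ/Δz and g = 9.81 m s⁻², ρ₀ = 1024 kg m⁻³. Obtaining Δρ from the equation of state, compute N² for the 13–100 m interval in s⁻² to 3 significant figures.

ΔT = +4.8 K, ΔS = +1.67 psu (deep − shallow).
Δρ/ρ₀ = −αΔT + βΔS = -1.104 × 10⁻³ + 1.2024 × 10⁻³ = 9.84 × 10⁻⁵, so Δρ ≈ 0.1008 kg m⁻³.
N² = (g/ρ₀)·Δρ/Δz = g·(Δρ/ρ₀)/Δz = 9.81 × 9.84 × 10⁻⁵ / 87 = 1.1095 × 10⁻⁵ s⁻² ≈ 1.11 × 10⁻⁵ s⁻².

1.11 × 10⁻⁵ s⁻²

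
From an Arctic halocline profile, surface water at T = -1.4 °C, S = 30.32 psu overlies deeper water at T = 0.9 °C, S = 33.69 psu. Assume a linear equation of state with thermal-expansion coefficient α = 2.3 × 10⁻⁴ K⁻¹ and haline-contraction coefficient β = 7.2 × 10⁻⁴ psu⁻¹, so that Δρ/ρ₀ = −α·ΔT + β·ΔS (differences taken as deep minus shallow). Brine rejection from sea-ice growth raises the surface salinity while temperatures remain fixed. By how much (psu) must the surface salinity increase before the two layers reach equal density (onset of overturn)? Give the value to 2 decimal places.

2.64 psu

Neutral buoyancy requires −α(T_deep − T_surf) + β(S_deep − S_surf′) = 0.
S_surf′ = S_deep − (α/β)·ΔT = 33.69 − (2.3 × 10⁻⁴/7.2 × 10⁻⁴)·(+2.3) = 32.9553 psu.
Increase required: 32.9553 − 30.32 = 2.6353 psu.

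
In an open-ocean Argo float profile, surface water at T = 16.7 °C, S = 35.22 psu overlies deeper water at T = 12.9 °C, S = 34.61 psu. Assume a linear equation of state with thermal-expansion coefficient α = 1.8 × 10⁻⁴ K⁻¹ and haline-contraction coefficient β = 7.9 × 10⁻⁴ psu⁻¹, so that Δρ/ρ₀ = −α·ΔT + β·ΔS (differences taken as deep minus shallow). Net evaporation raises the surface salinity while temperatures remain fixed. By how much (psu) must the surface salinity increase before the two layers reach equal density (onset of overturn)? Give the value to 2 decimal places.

0.26 psu

Neutral buoyancy requires −α(T_deep − T_surf) + β(S_deep − S_surf′) = 0.
S_surf′ = S_deep − (α/β)·ΔT = 34.61 − (1.8 × 10⁻⁴/7.9 × 10⁻⁴)·(-3.8) = 35.4758 psu.
Increase required: 35.4758 − 35.22 = 0.2558 psu.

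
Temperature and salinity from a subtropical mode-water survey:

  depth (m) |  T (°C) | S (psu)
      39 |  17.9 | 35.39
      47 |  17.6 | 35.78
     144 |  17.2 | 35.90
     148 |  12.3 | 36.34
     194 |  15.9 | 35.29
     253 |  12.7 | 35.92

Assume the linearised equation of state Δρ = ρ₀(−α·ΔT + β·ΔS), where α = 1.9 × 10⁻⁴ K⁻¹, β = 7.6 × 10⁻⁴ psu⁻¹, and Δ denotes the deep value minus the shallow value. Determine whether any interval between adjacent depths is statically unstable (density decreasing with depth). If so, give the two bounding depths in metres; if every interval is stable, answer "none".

148–194 m

Evaluate Δρ/ρ₀ = −αΔT + βΔS across each adjacent pair:
  39–47 m: −αΔT+βΔS = −(1.9 × 10⁻⁴)(-0.3)+(7.6 × 10⁻⁴)(+0.39) = 3.5 × 10⁻⁴ → stable
  47–144 m: −αΔT+βΔS = −(1.9 × 10⁻⁴)(-0.4)+(7.6 × 10⁻⁴)(+0.12) = 1.7 × 10⁻⁴ → stable
  144–148 m: −αΔT+βΔS = −(1.9 × 10⁻⁴)(-4.9)+(7.6 × 10⁻⁴)(+0.44) = 1.3 × 10⁻³ → stable
  148–194 m: −αΔT+βΔS = −(1.9 × 10⁻⁴)(+3.6)+(7.6 × 10⁻⁴)(-1.05) = -1.5 × 10⁻³ → UNSTABLE
  194–253 m: −αΔT+βΔS = −(1.9 × 10⁻⁴)(-3.2)+(7.6 × 10⁻⁴)(+0.63) = 1.1 × 10⁻³ → stable
The 148–194 m interval has Δρ < 0: lighter water underlies denser water.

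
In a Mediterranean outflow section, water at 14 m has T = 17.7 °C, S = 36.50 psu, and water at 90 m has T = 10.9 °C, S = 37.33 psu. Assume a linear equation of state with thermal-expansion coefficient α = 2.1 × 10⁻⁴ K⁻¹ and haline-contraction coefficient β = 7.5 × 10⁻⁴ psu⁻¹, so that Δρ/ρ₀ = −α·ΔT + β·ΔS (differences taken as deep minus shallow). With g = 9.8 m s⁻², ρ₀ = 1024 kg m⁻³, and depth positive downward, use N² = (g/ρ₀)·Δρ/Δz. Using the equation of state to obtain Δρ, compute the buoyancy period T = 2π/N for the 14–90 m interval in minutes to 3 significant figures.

ΔT = -6.8 K, ΔS = +0.83 psu (deep − shallow).
Δρ/ρ₀ = −αΔT + βΔS = 1.428 × 10⁻³ + 6.225 × 10⁻⁴ = 2.0505 × 10⁻³, so Δρ ≈ 2.100 kg m⁻³.
N² = (g/ρ₀)·Δρ/Δz = g·(Δρ/ρ₀)/Δz = 9.8 × 2.0505 × 10⁻³ / 76 = 2.6441 × 10⁻⁴ s⁻².
N = √(2.6441 × 10⁻⁴) = 0.016261 rad s⁻¹ → T = 2π/N = 386.40 s = 6.4400 min ≈ 6.44 min.

6.44 min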